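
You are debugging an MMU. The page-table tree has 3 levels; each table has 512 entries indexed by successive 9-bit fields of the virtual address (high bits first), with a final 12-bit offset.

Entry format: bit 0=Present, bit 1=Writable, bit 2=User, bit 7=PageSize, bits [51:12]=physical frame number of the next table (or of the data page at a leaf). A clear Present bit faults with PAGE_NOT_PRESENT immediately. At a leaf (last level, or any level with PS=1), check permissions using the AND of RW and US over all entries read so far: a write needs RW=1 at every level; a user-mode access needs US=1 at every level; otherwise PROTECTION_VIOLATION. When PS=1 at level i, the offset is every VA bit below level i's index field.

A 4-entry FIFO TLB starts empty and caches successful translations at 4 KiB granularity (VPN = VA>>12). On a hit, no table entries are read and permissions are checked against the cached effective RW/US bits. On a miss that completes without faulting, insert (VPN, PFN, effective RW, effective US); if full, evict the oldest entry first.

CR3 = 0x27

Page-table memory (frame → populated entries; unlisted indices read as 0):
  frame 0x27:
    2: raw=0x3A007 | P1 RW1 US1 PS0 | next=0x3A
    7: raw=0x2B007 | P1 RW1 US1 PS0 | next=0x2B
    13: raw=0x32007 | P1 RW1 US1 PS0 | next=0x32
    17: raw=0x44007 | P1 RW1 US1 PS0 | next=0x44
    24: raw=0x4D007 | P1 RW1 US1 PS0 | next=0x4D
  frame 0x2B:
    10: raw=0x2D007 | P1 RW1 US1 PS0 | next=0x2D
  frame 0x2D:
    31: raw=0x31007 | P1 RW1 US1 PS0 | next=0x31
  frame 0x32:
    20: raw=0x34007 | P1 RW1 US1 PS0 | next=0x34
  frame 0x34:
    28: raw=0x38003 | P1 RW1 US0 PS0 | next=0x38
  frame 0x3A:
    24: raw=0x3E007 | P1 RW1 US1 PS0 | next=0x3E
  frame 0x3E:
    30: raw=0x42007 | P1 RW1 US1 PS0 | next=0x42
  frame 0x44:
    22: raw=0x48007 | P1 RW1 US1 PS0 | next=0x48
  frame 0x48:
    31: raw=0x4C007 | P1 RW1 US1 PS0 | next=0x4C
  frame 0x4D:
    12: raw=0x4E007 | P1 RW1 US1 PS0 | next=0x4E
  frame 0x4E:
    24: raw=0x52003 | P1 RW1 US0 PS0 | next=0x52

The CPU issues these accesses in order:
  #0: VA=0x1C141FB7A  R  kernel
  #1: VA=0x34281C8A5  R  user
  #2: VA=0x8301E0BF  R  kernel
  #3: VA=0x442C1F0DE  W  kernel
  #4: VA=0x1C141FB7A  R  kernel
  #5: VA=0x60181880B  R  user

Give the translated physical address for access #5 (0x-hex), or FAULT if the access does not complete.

Per-access translation:
#0 VA=0x1C141FB7A (r,kernel):
  L0 @0x27[7] → 0x2B007  P=1,RW=1,US=1,PS=0
  L1 @0x2B[10] → 0x2D007  P=1,RW=1,US=1,PS=0
  L2 @0x2D[31] → 0x31007  P=1,RW=1,US=1,PS=0
  ⇒ phys 0x31B7A  [3 reads]
#1 VA=0x34281C8A5 (r,user):
  L0 @0x27[13] → 0x32007  P=1,RW=1,US=1,PS=0
  L1 @0x32[20] → 0x34007  P=1,RW=1,US=1,PS=0
  L2 @0x34[28] → 0x38003  P=1,RW=1,US=0,PS=0
  ⇒ fault: PROTECTION_VIOLATION  — 3 lookups
#2 VA=0x8301E0BF (r,kernel):
  L0 @0x27[2] → 0x3A007  P=1,RW=1,US=1,PS=0
  L1 @0x3A[24] → 0x3E007  P=1,RW=1,US=1,PS=0
  L2 @0x3E[30] → 0x42007  P=1,RW=1,US=1,PS=0
  ⇒ phys 0x420BF  [3 reads]
#3 VA=0x442C1F0DE (w,kernel):
  L0 @0x27[17] → 0x44007  P=1,RW=1,US=1,PS=0
  L1 @0x44[22] → 0x48007  P=1,RW=1,US=1,PS=0
  L2 @0x48[31] → 0x4C007  P=1,RW=1,US=1,PS=0
  ⇒ phys 0x4C0DE  [3 reads]
#4 VA=0x1C141FB7A (r,kernel):
  TLB hit vpn=0x1C141F → PA=0x31B7A
#5 VA=0x60181880B (r,user):
  L0 @0x27[24] → 0x4D007  P=1,RW=1,US=1,PS=0
  L1 @0x4D[12] → 0x4E007  P=1,RW=1,US=1,PS=0
  L2 @0x4E[24] → 0x52003  P=1,RW=1,US=0,PS=0
  ⇒ fault: PROTECTION_VIOLATION  — 3 lookups

Access #5 PA: FAULT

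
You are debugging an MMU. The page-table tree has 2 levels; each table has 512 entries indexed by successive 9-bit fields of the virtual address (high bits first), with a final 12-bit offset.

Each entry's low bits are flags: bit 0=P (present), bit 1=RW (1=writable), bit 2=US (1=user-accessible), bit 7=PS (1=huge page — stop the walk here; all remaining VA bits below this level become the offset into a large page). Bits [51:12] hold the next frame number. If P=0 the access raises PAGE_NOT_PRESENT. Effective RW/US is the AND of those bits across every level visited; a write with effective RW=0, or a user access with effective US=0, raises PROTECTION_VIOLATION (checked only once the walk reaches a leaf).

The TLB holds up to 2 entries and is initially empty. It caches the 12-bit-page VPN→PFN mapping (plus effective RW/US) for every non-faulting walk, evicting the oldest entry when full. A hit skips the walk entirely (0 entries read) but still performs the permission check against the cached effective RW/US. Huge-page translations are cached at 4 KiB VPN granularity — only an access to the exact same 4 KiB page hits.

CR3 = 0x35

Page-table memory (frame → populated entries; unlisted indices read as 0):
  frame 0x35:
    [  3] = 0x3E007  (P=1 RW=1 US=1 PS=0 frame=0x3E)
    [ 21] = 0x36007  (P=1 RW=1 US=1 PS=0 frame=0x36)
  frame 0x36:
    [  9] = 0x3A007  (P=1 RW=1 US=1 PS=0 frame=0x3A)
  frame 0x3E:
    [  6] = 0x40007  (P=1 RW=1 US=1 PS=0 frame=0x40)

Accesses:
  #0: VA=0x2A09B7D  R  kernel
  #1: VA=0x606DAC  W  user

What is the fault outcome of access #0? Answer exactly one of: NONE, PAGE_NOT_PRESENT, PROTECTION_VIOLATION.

Trace:
#0 VA=0x2A09B7D (r,kernel):
  [0] read 0x35 idx=21: raw=0x36007 flags P=1 W=1 U=1 S=0
  [1] read 0x36 idx=9: raw=0x3A007 flags P=1 W=1 U=1 S=0
  ⇒ phys 0x3AB7D  [2 reads]
#1 VA=0x606DAC (w,user):
  [0] read 0x35 idx=3: raw=0x3E007 flags P=1 W=1 U=1 S=0
  [1] read 0x3E idx=6: raw=0x40007 flags P=1 W=1 U=1 S=0
  ⇒ phys 0x40DAC  [2 reads]

Access #0 fault: NONE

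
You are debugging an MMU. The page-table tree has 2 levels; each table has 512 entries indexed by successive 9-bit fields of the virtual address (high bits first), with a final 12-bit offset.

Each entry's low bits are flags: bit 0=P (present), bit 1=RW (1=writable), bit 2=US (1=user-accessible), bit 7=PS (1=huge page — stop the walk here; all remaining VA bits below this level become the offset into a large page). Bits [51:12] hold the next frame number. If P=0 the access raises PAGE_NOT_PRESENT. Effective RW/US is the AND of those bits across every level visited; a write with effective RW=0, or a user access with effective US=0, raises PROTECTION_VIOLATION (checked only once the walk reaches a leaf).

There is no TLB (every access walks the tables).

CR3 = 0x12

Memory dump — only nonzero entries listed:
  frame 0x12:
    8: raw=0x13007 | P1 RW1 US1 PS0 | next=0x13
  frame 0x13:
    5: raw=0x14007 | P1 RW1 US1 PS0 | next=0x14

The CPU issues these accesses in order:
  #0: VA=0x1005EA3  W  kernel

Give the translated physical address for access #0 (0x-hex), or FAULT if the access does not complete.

Per-access translation:
#0 VA=0x1005EA3 (w,kernel):
  [0] read 0x12 idx=8: raw=0x13007 flags P=1 W=1 U=1 S=0
  [1] read 0x13 idx=5: raw=0x14007 flags P=1 W=1 U=1 S=0
  ✓ 0x14EA3  — 2 lookups

Access #0 PA: 0x14EA3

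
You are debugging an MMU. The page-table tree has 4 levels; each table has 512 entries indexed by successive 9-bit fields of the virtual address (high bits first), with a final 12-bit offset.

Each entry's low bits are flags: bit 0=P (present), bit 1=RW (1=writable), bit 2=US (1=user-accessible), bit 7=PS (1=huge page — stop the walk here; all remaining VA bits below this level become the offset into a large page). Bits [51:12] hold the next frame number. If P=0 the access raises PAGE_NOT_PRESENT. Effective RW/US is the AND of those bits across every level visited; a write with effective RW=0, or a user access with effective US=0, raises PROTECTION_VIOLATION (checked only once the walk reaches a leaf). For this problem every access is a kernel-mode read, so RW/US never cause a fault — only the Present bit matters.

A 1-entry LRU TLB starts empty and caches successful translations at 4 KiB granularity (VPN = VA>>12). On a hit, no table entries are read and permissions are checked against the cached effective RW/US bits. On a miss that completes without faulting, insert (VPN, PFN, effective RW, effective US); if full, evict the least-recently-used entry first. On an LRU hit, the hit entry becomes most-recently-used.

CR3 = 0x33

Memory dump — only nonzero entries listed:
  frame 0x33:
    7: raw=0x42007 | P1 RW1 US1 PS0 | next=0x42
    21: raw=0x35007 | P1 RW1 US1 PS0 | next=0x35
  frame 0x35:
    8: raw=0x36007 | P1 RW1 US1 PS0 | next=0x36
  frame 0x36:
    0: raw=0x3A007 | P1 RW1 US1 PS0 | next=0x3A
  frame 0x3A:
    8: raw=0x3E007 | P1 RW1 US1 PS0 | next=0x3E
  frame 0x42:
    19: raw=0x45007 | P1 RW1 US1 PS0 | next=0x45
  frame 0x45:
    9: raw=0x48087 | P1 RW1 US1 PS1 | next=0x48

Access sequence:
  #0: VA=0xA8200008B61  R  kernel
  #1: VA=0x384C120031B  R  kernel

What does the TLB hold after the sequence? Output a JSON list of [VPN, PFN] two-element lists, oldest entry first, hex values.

Walk each access:
#0 VA=0xA8200008B61 (r,kernel):
  [0] read 0x33 idx=21: raw=0x35007 flags P=1 W=1 U=1 S=0
  [1] read 0x35 idx=8: raw=0x36007 flags P=1 W=1 U=1 S=0
  [2] read 0x36 idx=0: raw=0x3A007 flags P=1 W=1 U=1 S=0
  [3] read 0x3A idx=8: raw=0x3E007 flags P=1 W=1 U=1 S=0
  ✓ 0x3EB61  — 4 lookups
#1 VA=0x384C120031B (r,kernel):
  [0] read 0x33 idx=7: raw=0x42007 flags P=1 W=1 U=1 S=0
  [1] read 0x42 idx=19: raw=0x45007 flags P=1 W=1 U=1 S=0
  [2] read 0x45 idx=9: raw=0x48087 flags P=1 W=1 U=1 S=1
  ✓ 0x4831B (huge @L2)  — 3 lookups

TLB: [["0x384C1200", "0x48"]]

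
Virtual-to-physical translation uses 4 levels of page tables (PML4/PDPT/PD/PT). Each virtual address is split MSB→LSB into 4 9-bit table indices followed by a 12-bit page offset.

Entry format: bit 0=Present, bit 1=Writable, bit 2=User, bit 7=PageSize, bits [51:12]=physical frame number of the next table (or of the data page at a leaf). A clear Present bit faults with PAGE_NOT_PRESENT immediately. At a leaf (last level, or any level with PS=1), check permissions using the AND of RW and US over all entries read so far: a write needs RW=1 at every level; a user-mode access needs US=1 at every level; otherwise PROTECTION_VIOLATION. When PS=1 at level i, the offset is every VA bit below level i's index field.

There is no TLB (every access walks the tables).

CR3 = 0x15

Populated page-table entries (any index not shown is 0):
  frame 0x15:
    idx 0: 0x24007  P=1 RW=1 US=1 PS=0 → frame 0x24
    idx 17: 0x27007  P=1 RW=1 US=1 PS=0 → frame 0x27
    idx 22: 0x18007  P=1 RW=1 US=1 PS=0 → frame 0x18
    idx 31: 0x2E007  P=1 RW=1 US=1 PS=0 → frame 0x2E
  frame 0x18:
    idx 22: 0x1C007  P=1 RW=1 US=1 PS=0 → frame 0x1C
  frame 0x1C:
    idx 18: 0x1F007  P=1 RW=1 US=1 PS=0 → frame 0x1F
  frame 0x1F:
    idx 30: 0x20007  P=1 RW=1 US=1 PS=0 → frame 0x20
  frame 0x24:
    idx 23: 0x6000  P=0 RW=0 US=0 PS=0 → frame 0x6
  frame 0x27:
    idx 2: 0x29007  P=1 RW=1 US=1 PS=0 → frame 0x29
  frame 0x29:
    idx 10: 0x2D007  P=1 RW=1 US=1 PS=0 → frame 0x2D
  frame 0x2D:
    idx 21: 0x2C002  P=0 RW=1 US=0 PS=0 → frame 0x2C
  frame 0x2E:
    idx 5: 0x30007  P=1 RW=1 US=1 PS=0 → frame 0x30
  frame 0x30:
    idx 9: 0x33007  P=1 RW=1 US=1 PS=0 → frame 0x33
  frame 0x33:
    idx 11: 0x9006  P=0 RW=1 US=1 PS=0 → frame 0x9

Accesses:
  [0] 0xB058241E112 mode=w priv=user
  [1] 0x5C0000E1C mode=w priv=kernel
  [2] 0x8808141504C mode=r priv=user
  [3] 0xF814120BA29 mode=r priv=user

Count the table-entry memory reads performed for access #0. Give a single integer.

Trace:
#0 VA=0xB058241E112 (w,user):
  L0 @0x15[22] → 0x18007  P=1,RW=1,US=1,PS=0
  L1 @0x18[22] → 0x1C007  P=1,RW=1,US=1,PS=0
  L2 @0x1C[18] → 0x1F007  P=1,RW=1,US=1,PS=0
  L3 @0x1F[30] → 0x20007  P=1,RW=1,US=1,PS=0
  → PA=0x20112  (4 entries read)
#1 VA=0x5C0000E1C (w,kernel):
  L0 @0x15[0] → 0x24007  P=1,RW=1,US=1,PS=0
  L1 @0x24[23] → 0x6000  P=0,RW=0,US=0,PS=0
  ✗ PAGE_NOT_PRESENT  [2 reads]
#2 VA=0x8808141504C (r,user):
  L0 @0x15[17] → 0x27007  P=1,RW=1,US=1,PS=0
  L1 @0x27[2] → 0x29007  P=1,RW=1,US=1,PS=0
  L2 @0x29[10] → 0x2D007  P=1,RW=1,US=1,PS=0
  L3 @0x2D[21] → 0x2C002  P=0,RW=1,US=0,PS=0
  ✗ PAGE_NOT_PRESENT  [4 reads]
#3 VA=0xF814120BA29 (r,user):
  L0 @0x15[31] → 0x2E007  P=1,RW=1,US=1,PS=0
  L1 @0x2E[5] → 0x30007  P=1,RW=1,US=1,PS=0
  L2 @0x30[9] → 0x33007  P=1,RW=1,US=1,PS=0
  L3 @0x33[11] → 0x9006  P=0,RW=1,US=1,PS=0
  ✗ PAGE_NOT_PRESENT  [4 reads]

Entries read for #0: 4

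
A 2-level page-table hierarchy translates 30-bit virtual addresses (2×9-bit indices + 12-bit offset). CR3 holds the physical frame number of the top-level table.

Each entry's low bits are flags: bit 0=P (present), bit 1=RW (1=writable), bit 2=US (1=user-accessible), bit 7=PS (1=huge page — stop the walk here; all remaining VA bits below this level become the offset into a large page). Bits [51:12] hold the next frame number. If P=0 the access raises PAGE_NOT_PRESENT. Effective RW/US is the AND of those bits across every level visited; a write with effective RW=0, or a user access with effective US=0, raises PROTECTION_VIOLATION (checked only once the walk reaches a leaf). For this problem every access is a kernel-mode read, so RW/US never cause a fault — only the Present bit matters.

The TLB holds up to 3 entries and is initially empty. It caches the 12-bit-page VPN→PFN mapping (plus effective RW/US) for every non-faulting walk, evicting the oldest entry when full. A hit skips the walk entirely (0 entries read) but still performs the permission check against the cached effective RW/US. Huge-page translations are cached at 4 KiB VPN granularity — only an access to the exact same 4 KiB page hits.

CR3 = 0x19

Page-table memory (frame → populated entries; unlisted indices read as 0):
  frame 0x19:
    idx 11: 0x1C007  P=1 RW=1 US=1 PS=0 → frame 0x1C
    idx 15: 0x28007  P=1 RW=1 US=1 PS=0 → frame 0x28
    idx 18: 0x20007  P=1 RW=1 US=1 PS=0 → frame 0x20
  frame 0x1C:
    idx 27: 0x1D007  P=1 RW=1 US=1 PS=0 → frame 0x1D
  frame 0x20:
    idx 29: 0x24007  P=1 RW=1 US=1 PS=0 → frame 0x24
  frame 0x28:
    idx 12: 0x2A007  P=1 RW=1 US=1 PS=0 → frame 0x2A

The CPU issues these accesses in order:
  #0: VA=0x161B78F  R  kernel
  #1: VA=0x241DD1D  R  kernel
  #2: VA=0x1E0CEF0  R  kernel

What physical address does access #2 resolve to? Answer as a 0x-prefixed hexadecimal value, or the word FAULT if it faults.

Walk each access:
#0 VA=0x161B78F (r,kernel):
  [0] read 0x19 idx=11: raw=0x1C007 flags P=1 W=1 U=1 S=0
  [1] read 0x1C idx=27: raw=0x1D007 flags P=1 W=1 U=1 S=0
  ⇒ phys 0x1D78F  [2 reads]
#1 VA=0x241DD1D (r,kernel):
  [0] read 0x19 idx=18: raw=0x20007 flags P=1 W=1 U=1 S=0
  [1] read 0x20 idx=29: raw=0x24007 flags P=1 W=1 U=1 S=0
  ⇒ phys 0x24D1D  [2 reads]
#2 VA=0x1E0CEF0 (r,kernel):
  [0] read 0x19 idx=15: raw=0x28007 flags P=1 W=1 U=1 S=0
  [1] read 0x28 idx=12: raw=0x2A007 flags P=1 W=1 U=1 S=0
  ⇒ phys 0x2AEF0  [2 reads]

Access #2 PA: 0x2AEF0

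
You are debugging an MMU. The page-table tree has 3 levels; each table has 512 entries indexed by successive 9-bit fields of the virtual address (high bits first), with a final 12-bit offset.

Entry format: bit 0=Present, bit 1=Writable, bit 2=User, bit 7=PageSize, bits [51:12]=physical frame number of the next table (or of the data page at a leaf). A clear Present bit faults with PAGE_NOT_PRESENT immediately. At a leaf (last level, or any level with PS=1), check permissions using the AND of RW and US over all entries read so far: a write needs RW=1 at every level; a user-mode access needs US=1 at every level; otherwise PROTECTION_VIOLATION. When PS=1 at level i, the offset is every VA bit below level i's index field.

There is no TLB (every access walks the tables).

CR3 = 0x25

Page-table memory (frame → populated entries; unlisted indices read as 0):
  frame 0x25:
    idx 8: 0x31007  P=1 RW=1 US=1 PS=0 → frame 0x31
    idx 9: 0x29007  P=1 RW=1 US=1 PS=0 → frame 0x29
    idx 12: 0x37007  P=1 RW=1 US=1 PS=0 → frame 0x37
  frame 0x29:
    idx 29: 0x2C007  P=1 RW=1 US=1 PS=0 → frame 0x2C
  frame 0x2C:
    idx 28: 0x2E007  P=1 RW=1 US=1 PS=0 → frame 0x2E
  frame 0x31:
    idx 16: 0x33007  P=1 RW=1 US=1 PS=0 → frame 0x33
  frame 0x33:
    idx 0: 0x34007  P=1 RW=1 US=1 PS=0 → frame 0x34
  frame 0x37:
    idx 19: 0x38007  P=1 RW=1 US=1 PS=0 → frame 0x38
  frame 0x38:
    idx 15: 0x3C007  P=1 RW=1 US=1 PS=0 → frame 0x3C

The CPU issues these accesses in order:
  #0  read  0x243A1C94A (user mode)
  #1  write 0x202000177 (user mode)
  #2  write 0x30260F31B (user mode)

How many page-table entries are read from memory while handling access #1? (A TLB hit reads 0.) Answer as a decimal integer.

Walk each access:
#0 VA=0x243A1C94A (r,user):
  L0 @0x25[9] → 0x29007  P=1,RW=1,US=1,PS=0
  L1 @0x29[29] → 0x2C007  P=1,RW=1,US=1,PS=0
  L2 @0x2C[28] → 0x2E007  P=1,RW=1,US=1,PS=0
  → PA=0x2E94A  (3 entries read)
#1 VA=0x202000177 (w,user):
  L0 @0x25[8] → 0x31007  P=1,RW=1,US=1,PS=0
  L1 @0x31[16] → 0x33007  P=1,RW=1,US=1,PS=0
  L2 @0x33[0] → 0x34007  P=1,RW=1,US=1,PS=0
  → PA=0x34177  (3 entries read)
#2 VA=0x30260F31B (w,user):
  L0 @0x25[12] → 0x37007  P=1,RW=1,US=1,PS=0
  L1 @0x37[19] → 0x38007  P=1,RW=1,US=1,PS=0
  L2 @0x38[15] → 0x3C007  P=1,RW=1,US=1,PS=0
  → PA=0x3C31B  (3 entries read)

Entries read for #1: 3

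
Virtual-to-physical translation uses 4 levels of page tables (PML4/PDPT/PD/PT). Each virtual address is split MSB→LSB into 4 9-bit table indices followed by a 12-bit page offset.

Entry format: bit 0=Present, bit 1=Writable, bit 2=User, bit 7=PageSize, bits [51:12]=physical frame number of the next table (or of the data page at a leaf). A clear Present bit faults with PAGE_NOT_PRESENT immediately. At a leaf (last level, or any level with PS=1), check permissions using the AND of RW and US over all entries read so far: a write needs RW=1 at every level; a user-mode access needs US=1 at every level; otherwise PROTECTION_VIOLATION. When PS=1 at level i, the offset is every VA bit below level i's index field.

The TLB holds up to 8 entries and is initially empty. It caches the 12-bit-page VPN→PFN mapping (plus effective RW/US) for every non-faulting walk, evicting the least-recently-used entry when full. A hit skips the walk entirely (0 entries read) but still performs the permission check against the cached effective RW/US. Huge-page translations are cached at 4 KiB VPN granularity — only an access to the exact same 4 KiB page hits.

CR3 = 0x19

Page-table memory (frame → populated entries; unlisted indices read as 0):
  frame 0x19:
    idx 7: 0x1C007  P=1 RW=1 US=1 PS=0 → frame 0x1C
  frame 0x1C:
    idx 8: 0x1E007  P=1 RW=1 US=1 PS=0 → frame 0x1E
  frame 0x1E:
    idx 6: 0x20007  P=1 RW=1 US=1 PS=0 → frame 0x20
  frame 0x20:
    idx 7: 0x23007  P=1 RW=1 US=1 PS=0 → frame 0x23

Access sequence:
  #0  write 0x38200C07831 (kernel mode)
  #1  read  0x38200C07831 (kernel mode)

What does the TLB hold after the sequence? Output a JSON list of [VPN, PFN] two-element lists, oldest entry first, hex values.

Walk each access:
#0 VA=0x38200C07831 (w,kernel):
  [0] read 0x19 idx=7: raw=0x1C007 flags P=1 W=1 U=1 S=0
  [1] read 0x1C idx=8: raw=0x1E007 flags P=1 W=1 U=1 S=0
  [2] read 0x1E idx=6: raw=0x20007 flags P=1 W=1 U=1 S=0
  [3] read 0x20 idx=7: raw=0x23007 flags P=1 W=1 U=1 S=0
  ⇒ phys 0x23831  [4 reads]
#1 VA=0x38200C07831 (r,kernel):
  TLB hit vpn=0x38200C07 → PA=0x23831

TLB: [["0x38200C07", "0x23"]]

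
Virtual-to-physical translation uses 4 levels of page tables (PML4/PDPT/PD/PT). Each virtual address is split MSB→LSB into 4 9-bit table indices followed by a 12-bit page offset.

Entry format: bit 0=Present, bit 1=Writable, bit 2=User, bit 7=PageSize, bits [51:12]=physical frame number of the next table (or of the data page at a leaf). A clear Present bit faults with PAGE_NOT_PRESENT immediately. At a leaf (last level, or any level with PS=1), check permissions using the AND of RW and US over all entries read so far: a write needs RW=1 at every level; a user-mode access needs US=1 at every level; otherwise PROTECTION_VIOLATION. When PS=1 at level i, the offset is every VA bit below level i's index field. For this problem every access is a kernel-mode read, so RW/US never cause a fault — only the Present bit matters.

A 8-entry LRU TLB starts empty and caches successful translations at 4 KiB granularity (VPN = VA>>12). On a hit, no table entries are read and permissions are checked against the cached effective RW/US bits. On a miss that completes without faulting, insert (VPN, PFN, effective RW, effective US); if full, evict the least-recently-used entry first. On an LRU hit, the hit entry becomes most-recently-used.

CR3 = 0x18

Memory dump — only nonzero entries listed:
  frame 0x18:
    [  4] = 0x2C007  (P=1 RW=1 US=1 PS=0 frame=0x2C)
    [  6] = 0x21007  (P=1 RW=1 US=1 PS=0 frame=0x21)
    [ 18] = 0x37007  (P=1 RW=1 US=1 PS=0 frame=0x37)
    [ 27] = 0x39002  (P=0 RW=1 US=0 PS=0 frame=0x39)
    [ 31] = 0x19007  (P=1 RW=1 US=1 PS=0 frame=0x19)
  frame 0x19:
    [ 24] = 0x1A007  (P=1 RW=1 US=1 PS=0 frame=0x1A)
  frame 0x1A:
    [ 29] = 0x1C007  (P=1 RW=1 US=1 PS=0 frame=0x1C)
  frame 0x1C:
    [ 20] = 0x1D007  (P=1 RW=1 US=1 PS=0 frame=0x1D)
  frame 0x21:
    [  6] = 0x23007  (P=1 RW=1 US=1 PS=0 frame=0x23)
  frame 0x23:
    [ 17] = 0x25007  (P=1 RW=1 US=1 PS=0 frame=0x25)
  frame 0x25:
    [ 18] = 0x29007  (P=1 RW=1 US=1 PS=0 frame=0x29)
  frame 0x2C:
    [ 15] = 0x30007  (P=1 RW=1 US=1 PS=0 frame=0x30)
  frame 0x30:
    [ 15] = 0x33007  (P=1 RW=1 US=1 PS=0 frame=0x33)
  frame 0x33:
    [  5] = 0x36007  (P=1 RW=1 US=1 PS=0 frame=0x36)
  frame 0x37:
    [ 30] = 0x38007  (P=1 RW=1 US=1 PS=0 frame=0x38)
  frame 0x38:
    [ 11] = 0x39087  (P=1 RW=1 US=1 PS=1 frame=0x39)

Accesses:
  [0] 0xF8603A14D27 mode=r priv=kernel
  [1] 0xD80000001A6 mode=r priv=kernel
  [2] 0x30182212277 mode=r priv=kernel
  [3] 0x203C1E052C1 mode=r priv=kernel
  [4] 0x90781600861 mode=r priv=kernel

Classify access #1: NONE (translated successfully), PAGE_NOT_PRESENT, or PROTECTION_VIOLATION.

Walk each access:
#0 VA=0xF8603A14D27 (r,kernel):
  L0 @0x18[31] → 0x19007  P=1,RW=1,US=1,PS=0
  L1 @0x19[24] → 0x1A007  P=1,RW=1,US=1,PS=0
  L2 @0x1A[29] → 0x1C007  P=1,RW=1,US=1,PS=0
  L3 @0x1C[20] → 0x1D007  P=1,RW=1,US=1,PS=0
  → PA=0x1DD27  (4 entries read)
#1 VA=0xD80000001A6 (r,kernel):
  L0 @0x18[27] → 0x39002  P=0,RW=1,US=0,PS=0
  → PAGE_NOT_PRESENT  (1 entries read)
#2 VA=0x30182212277 (r,kernel):
  L0 @0x18[6] → 0x21007  P=1,RW=1,US=1,PS=0
  L1 @0x21[6] → 0x23007  P=1,RW=1,US=1,PS=0
  L2 @0x23[17] → 0x25007  P=1,RW=1,US=1,PS=0
  L3 @0x25[18] → 0x29007  P=1,RW=1,US=1,PS=0
  → PA=0x29277  (4 entries read)
#3 VA=0x203C1E052C1 (r,kernel):
  L0 @0x18[4] → 0x2C007  P=1,RW=1,US=1,PS=0
  L1 @0x2C[15] → 0x30007  P=1,RW=1,US=1,PS=0
  L2 @0x30[15] → 0x33007  P=1,RW=1,US=1,PS=0
  L3 @0x33[5] → 0x36007  P=1,RW=1,US=1,PS=0
  → PA=0x362C1  (4 entries read)
#4 VA=0x90781600861 (r,kernel):
  L0 @0x18[18] → 0x37007  P=1,RW=1,US=1,PS=0
  L1 @0x37[30] → 0x38007  P=1,RW=1,US=1,PS=0
  L2 @0x38[11] → 0x39087  P=1,RW=1,US=1,PS=1
  → PA=0x39861 (huge @L2)  (3 entries read)

Access #1 fault: PAGE_NOT_PRESENT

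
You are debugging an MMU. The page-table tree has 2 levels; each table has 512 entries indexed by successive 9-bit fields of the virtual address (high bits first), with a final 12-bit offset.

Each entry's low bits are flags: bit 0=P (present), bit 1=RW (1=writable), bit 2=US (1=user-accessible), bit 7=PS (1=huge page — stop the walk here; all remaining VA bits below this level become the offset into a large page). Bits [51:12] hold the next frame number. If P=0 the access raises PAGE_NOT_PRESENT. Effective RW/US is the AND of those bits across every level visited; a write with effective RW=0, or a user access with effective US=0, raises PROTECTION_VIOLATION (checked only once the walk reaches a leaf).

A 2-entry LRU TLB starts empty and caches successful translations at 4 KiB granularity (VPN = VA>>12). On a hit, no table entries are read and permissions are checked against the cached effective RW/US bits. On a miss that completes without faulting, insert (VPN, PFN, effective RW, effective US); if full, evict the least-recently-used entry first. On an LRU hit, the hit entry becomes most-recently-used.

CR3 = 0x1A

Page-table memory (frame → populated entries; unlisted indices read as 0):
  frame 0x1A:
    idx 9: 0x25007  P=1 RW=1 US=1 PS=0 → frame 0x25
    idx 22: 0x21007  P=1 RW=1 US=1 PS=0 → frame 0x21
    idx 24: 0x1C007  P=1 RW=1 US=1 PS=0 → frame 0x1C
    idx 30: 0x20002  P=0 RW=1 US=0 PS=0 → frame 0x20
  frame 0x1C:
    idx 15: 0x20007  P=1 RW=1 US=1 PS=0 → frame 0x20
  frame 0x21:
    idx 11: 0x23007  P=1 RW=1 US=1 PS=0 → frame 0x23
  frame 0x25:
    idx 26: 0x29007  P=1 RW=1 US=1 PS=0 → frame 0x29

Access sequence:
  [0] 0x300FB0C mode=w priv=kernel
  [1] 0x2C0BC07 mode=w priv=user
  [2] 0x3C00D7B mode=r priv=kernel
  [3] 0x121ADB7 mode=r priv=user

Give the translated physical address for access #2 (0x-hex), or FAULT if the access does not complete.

Walk each access:
#0 VA=0x300FB0C (w,kernel):
  L0 @0x1A[24] → 0x1C007  P=1,RW=1,US=1,PS=0
  L1 @0x1C[15] → 0x20007  P=1,RW=1,US=1,PS=0
  ⇒ phys 0x20B0C  [2 reads]
#1 VA=0x2C0BC07 (w,user):
  L0 @0x1A[22] → 0x21007  P=1,RW=1,US=1,PS=0
  L1 @0x21[11] → 0x23007  P=1,RW=1,US=1,PS=0
  ⇒ phys 0x23C07  [2 reads]
#2 VA=0x3C00D7B (r,kernel):
  L0 @0x1A[30] → 0x20002  P=0,RW=1,US=0,PS=0
  ✗ PAGE_NOT_PRESENT  [1 reads]
#3 VA=0x121ADB7 (r,user):
  L0 @0x1A[9] → 0x25007  P=1,RW=1,US=1,PS=0
  L1 @0x25[26] → 0x29007  P=1,RW=1,US=1,PS=0
  ⇒ phys 0x29DB7  [2 reads]

Access #2 PA: FAULT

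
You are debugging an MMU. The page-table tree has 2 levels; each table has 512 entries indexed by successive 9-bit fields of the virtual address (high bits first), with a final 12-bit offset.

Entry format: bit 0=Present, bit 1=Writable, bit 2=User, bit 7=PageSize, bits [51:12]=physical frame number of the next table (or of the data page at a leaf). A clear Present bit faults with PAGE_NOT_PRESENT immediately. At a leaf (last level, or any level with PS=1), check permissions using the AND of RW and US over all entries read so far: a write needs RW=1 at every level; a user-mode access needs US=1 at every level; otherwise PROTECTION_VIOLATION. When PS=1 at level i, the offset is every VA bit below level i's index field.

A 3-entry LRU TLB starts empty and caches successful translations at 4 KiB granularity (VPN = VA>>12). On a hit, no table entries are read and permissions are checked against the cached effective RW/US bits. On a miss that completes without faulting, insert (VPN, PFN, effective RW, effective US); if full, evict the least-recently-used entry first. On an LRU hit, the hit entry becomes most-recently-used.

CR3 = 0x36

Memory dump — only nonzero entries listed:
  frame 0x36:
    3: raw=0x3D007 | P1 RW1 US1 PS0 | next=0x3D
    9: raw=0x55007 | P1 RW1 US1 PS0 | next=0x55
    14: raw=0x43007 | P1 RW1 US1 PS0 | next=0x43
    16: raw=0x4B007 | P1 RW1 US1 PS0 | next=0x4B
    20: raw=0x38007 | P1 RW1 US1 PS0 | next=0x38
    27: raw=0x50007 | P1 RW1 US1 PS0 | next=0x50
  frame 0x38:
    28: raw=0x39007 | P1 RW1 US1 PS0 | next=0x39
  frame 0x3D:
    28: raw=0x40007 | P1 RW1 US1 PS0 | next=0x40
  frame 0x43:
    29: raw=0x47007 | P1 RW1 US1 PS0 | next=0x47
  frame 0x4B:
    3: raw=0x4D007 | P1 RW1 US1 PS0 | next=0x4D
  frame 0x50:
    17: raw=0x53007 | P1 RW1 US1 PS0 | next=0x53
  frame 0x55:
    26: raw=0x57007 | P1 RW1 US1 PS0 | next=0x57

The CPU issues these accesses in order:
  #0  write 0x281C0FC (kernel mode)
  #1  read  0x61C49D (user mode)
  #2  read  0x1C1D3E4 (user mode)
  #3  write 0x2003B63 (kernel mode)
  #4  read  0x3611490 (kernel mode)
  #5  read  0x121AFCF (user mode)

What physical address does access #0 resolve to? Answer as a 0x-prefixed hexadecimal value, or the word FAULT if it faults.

Walk each access:
#0 VA=0x281C0FC (w,kernel):
  L0 @0x36[20] → 0x38007  P=1,RW=1,US=1,PS=0
  L1 @0x38[28] → 0x39007  P=1,RW=1,US=1,PS=0
  ⇒ phys 0x390FC  [2 reads]
#1 VA=0x61C49D (r,user):
  L0 @0x36[3] → 0x3D007  P=1,RW=1,US=1,PS=0
  L1 @0x3D[28] → 0x40007  P=1,RW=1,US=1,PS=0
  ⇒ phys 0x4049D  [2 reads]
#2 VA=0x1C1D3E4 (r,user):
  L0 @0x36[14] → 0x43007  P=1,RW=1,US=1,PS=0
  L1 @0x43[29] → 0x47007  P=1,RW=1,US=1,PS=0
  ⇒ phys 0x473E4  [2 reads]
#3 VA=0x2003B63 (w,kernel):
  L0 @0x36[16] → 0x4B007  P=1,RW=1,US=1,PS=0
  L1 @0x4B[3] → 0x4D007  P=1,RW=1,US=1,PS=0
  ⇒ phys 0x4DB63  [2 reads]
#4 VA=0x3611490 (r,kernel):
  L0 @0x36[27] → 0x50007  P=1,RW=1,US=1,PS=0
  L1 @0x50[17] → 0x53007  P=1,RW=1,US=1,PS=0
  ⇒ phys 0x53490  [2 reads]
#5 VA=0x121AFCF (r,user):
  L0 @0x36[9] → 0x55007  P=1,RW=1,US=1,PS=0
  L1 @0x55[26] → 0x57007  P=1,RW=1,US=1,PS=0
  ⇒ phys 0x57FCF  [2 reads]

Access #0 PA: 0x390FC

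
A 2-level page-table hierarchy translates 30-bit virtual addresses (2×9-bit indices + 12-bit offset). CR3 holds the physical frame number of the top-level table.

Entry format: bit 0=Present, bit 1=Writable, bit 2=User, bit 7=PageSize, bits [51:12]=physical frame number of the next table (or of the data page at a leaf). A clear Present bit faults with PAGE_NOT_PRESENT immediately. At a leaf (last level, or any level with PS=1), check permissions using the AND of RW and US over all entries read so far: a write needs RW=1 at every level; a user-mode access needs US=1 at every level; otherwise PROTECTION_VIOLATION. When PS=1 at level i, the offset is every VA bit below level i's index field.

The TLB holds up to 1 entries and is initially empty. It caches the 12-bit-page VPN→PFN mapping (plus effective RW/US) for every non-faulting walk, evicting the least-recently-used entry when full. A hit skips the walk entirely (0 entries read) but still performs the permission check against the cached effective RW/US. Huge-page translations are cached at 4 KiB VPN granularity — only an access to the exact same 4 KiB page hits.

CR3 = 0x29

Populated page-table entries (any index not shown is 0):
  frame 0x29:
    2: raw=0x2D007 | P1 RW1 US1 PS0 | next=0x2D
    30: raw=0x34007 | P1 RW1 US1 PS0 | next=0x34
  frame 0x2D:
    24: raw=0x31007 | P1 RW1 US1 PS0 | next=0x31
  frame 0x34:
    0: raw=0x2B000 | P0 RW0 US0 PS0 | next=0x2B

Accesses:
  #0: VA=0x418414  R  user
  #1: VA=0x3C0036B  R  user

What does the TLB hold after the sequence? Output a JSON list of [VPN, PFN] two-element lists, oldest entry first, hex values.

Trace:
#0 VA=0x418414 (r,user):
  lvl0: tbl 0x29, slot 2 ⇒ 0x2D007 (P1/RW1/US1/PS0)
  lvl1: tbl 0x2D, slot 24 ⇒ 0x31007 (P1/RW1/US1/PS0)
  ✓ 0x31414  — 2 lookups
#1 VA=0x3C0036B (r,user):
  lvl0: tbl 0x29, slot 30 ⇒ 0x34007 (P1/RW1/US1/PS0)
  lvl1: tbl 0x34, slot 0 ⇒ 0x2B000 (P0/RW0/US0/PS0)
  ⇒ fault: PAGE_NOT_PRESENT  — 2 lookups

TLB: [["0x418", "0x31"]]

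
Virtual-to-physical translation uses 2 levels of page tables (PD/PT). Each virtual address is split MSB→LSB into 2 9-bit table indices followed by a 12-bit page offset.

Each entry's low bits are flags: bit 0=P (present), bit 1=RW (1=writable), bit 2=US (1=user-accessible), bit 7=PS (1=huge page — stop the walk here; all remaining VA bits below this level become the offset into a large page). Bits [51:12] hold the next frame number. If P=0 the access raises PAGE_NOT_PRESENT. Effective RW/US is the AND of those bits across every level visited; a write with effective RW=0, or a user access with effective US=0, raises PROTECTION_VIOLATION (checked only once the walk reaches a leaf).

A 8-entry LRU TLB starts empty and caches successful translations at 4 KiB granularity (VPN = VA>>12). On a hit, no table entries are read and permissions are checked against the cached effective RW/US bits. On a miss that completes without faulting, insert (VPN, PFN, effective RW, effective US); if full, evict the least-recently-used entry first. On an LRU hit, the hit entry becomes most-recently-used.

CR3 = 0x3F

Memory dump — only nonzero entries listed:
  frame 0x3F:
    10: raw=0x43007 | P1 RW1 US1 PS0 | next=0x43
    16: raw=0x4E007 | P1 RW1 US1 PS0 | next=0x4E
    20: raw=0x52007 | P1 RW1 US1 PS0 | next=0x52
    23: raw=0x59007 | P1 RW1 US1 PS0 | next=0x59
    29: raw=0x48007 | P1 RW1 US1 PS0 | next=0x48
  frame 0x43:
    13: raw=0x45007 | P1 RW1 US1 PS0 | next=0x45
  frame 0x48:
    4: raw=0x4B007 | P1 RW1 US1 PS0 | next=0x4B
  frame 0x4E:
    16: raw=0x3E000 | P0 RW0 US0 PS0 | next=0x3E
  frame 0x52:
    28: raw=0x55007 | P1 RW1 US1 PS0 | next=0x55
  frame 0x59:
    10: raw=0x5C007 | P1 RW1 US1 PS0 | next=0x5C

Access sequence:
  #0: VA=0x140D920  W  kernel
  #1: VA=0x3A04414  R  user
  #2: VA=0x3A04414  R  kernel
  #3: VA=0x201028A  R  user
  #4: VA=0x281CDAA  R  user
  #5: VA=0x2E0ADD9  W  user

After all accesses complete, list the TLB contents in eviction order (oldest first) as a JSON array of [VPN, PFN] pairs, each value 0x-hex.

Walk each access:
#0 VA=0x140D920 (w,kernel):
  [0] read 0x3F idx=10: raw=0x43007 flags P=1 W=1 U=1 S=0
  [1] read 0x43 idx=13: raw=0x45007 flags P=1 W=1 U=1 S=0
  ✓ 0x45920  — 2 lookups
#1 VA=0x3A04414 (r,user):
  [0] read 0x3F idx=29: raw=0x48007 flags P=1 W=1 U=1 S=0
  [1] read 0x48 idx=4: raw=0x4B007 flags P=1 W=1 U=1 S=0
  ✓ 0x4B414  — 2 lookups
#2 VA=0x3A04414 (r,kernel):
  TLB hit vpn=0x3A04 → PA=0x4B414
#3 VA=0x201028A (r,user):
  [0] read 0x3F idx=16: raw=0x4E007 flags P=1 W=1 U=1 S=0
  [1] read 0x4E idx=16: raw=0x3E000 flags P=0 W=0 U=0 S=0
  ⇒ fault: PAGE_NOT_PRESENT  — 2 lookups
#4 VA=0x281CDAA (r,user):
  [0] read 0x3F idx=20: raw=0x52007 flags P=1 W=1 U=1 S=0
  [1] read 0x52 idx=28: raw=0x55007 flags P=1 W=1 U=1 S=0
  ✓ 0x55DAA  — 2 lookups
#5 VA=0x2E0ADD9 (w,user):
  [0] read 0x3F idx=23: raw=0x59007 flags P=1 W=1 U=1 S=0
  [1] read 0x59 idx=10: raw=0x5C007 flags P=1 W=1 U=1 S=0
  ✓ 0x5CDD9  — 2 lookups

TLB: [["0x140D", "0x45"], ["0x3A04", "0x4B"], ["0x281C", "0x55"], ["0x2E0A", "0x5C"]]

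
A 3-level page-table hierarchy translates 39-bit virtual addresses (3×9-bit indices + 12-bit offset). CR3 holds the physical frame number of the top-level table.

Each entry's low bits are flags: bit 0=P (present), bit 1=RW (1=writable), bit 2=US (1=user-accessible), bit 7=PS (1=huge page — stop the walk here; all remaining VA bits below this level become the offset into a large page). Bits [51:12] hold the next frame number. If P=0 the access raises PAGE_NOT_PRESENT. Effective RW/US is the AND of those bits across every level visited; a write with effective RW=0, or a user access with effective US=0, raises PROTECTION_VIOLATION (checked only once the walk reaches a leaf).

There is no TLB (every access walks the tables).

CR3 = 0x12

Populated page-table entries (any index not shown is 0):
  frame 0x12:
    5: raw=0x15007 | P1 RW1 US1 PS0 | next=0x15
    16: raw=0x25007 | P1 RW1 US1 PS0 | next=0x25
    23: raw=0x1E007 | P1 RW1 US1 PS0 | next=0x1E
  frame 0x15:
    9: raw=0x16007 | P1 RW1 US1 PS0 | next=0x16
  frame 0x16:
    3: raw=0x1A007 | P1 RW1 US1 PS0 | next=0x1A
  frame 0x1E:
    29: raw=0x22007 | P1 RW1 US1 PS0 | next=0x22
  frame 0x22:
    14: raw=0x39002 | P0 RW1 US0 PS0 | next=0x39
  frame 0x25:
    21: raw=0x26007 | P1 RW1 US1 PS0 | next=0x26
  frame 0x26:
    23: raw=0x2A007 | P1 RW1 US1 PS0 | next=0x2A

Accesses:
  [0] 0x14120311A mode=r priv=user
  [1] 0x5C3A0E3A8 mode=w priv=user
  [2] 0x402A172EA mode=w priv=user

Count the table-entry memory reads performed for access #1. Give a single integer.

Walk each access:
#0 VA=0x14120311A (r,user):
  lvl0: tbl 0x12, slot 5 ⇒ 0x15007 (P1/RW1/US1/PS0)
  lvl1: tbl 0x15, slot 9 ⇒ 0x16007 (P1/RW1/US1/PS0)
  lvl2: tbl 0x16, slot 3 ⇒ 0x1A007 (P1/RW1/US1/PS0)
  → PA=0x1A11A  (3 entries read)
#1 VA=0x5C3A0E3A8 (w,user):
  lvl0: tbl 0x12, slot 23 ⇒ 0x1E007 (P1/RW1/US1/PS0)
  lvl1: tbl 0x1E, slot 29 ⇒ 0x22007 (P1/RW1/US1/PS0)
  lvl2: tbl 0x22, slot 14 ⇒ 0x39002 (P0/RW1/US0/PS0)
  → PAGE_NOT_PRESENT  (3 entries read)
#2 VA=0x402A172EA (w,user):
  lvl0: tbl 0x12, slot 16 ⇒ 0x25007 (P1/RW1/US1/PS0)
  lvl1: tbl 0x25, slot 21 ⇒ 0x26007 (P1/RW1/US1/PS0)
  lvl2: tbl 0x26, slot 23 ⇒ 0x2A007 (P1/RW1/US1/PS0)
  → PA=0x2A2EA  (3 entries read)

Entries read for #1: 3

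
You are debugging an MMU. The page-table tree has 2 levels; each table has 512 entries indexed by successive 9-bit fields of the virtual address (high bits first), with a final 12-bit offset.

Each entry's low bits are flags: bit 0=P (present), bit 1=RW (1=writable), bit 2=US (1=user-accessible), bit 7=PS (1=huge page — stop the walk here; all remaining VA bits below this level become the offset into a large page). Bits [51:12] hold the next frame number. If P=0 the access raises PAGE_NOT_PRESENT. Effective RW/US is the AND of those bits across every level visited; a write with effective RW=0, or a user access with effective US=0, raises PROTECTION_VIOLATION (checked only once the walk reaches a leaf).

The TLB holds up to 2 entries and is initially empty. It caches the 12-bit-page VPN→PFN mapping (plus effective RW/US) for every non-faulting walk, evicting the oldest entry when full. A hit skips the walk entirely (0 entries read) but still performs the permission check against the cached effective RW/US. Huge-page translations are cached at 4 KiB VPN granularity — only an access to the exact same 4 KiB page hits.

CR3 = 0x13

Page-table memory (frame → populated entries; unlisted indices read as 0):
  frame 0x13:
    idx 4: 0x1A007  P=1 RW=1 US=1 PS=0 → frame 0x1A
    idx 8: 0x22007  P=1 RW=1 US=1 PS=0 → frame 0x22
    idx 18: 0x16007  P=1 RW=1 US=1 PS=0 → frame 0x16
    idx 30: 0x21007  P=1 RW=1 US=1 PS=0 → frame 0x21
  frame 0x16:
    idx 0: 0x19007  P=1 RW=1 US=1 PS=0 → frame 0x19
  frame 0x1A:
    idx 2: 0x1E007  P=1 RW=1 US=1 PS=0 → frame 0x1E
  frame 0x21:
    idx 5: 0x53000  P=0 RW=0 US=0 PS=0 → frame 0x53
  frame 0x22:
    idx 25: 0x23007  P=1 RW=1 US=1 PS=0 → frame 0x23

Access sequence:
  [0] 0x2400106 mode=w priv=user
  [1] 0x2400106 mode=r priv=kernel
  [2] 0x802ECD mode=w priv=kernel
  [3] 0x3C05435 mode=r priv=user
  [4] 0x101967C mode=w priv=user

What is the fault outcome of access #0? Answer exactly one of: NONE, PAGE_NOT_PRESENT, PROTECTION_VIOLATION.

Per-access translation:
#0 VA=0x2400106 (w,user):
  L0 @0x13[18] → 0x16007  P=1,RW=1,US=1,PS=0
  L1 @0x16[0] → 0x19007  P=1,RW=1,US=1,PS=0
  ✓ 0x19106  — 2 lookups
#1 VA=0x2400106 (r,kernel):
  TLB hit vpn=0x2400 → PA=0x19106
#2 VA=0x802ECD (w,kernel):
  L0 @0x13[4] → 0x1A007  P=1,RW=1,US=1,PS=0
  L1 @0x1A[2] → 0x1E007  P=1,RW=1,US=1,PS=0
  ✓ 0x1EECD  — 2 lookups
#3 VA=0x3C05435 (r,user):
  L0 @0x13[30] → 0x21007  P=1,RW=1,US=1,PS=0
  L1 @0x21[5] → 0x53000  P=0,RW=0,US=0,PS=0
  ⇒ fault: PAGE_NOT_PRESENT  — 2 lookups
#4 VA=0x101967C (w,user):
  L0 @0x13[8] → 0x22007  P=1,RW=1,US=1,PS=0
  L1 @0x22[25] → 0x23007  P=1,RW=1,US=1,PS=0
  ✓ 0x2367C  — 2 lookups

Access #0 fault: NONE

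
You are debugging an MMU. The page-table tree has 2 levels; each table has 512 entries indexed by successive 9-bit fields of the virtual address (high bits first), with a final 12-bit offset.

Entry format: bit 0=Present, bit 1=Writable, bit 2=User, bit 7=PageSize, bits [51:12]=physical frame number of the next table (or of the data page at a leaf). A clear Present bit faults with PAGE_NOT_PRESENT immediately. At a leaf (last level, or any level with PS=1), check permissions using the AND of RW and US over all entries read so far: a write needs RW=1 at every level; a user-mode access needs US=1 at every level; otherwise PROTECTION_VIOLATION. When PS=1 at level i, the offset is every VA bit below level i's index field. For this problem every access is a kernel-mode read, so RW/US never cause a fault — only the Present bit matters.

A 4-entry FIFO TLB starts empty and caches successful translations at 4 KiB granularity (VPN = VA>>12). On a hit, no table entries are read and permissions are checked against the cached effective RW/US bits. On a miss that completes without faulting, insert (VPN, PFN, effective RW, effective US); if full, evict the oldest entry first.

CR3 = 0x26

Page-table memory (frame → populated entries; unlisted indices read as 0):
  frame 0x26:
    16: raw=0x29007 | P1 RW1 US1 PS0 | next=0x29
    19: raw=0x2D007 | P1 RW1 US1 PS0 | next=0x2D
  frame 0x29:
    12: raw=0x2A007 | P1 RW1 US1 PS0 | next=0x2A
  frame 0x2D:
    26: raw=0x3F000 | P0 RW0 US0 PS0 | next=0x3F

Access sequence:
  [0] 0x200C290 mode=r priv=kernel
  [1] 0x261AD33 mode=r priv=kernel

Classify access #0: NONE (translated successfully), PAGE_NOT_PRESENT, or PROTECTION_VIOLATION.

Walk each access:
#0 VA=0x200C290 (r,kernel):
  [0] read 0x26 idx=16: raw=0x29007 flags P=1 W=1 U=1 S=0
  [1] read 0x29 idx=12: raw=0x2A007 flags P=1 W=1 U=1 S=0
  ✓ 0x2A290  — 2 lookups
#1 VA=0x261AD33 (r,kernel):
  [0] read 0x26 idx=19: raw=0x2D007 flags P=1 W=1 U=1 S=0
  [1] read 0x2D idx=26: raw=0x3F000 flags P=0 W=0 U=0 S=0
  → PAGE_NOT_PRESENT  (2 entries read)

Access #0 fault: NONE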